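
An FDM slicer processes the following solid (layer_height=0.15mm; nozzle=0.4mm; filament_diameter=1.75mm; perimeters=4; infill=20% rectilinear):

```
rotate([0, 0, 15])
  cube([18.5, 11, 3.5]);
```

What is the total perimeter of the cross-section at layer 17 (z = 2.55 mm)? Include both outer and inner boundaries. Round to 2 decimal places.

At z = 2.55 mm: the 18.5×11 cube contributes its full rectangle (perimeter 59.00 mm); (rotated 15° about Z; rotation is an isometry so areas/perimeters/island counts are preserved). Overall, the cross-section is a single solid region. Total boundary length (outer) = 59.00 mm.

59.00 mm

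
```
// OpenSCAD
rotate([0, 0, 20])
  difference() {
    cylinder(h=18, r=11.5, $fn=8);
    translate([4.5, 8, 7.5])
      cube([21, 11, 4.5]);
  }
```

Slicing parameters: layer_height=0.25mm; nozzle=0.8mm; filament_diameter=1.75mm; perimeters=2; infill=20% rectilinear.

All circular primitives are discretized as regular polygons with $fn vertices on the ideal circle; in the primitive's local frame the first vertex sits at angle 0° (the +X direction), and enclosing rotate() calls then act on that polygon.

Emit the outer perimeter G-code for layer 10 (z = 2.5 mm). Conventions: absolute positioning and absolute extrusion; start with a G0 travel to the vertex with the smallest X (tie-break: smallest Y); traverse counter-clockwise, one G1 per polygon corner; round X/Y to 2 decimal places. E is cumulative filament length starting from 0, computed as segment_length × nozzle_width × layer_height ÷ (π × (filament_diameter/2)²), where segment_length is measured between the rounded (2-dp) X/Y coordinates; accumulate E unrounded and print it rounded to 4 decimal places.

G0 X-10.81 Y-3.93 Z2.50
G1 X-4.86 Y-10.42 E0.7321
G1 X3.93 Y-10.81 E1.4637
G1 X10.42 Y-4.86 E2.1958
G1 X10.81 Y3.93 E2.9274
G1 X4.86 Y10.42 E3.6596
G1 X-3.93 Y10.81 E4.3912
G1 X-10.42 Y4.86 E5.1233
G1 X-10.81 Y-3.93 E5.8549

At z = 2.5 mm: the cylinder: section is a regular 8-gon, circumradius r=11.5; the cube at (4.5, 8) does not reach this height (z outside [7.5, 12]); Subtracting the remaining from the first: none of the subtracted shapes is present at this height, so the r=11.5 cylinder is unchanged — 1 connected region; (rotated 20° about Z; rotation is an isometry so areas/perimeters/island counts are preserved). The outline is a single polygon with 8 vertices. Extrusion per mm of travel: 0.8 × 0.25 / (π × 0.875²) = 0.083150. Accumulating E over each segment gives final E = 5.8549.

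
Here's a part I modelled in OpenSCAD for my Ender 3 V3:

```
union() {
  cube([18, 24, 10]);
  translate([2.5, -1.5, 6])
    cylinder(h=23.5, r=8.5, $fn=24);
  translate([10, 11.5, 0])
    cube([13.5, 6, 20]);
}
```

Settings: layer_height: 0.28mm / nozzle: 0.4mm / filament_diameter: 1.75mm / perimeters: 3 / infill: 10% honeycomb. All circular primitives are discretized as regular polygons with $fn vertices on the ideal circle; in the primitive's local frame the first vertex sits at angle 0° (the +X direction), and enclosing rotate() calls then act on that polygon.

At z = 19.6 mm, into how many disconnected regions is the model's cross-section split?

2

At z = 19.6 mm: the cube is absent (z outside [0, 10]); the cylinder at (2.5, -1.5): section is a regular 24-gon, circumradius r=8.5; the 13.5×6 cube at (10, 11.5) contributes its full rectangle; Taking the union: the 2 present regions are separate (no shared area or edge), so areas and boundary lengths simply add and each stays a separate island — 2 connected regions. The result has 2 disconnected regions.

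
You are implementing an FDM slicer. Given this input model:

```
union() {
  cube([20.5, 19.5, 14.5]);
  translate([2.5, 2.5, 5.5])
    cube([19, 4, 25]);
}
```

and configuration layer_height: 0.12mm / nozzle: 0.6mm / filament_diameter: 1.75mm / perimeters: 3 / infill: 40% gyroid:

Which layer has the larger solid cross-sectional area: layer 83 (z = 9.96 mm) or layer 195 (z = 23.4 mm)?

layer 83 (z = 9.96 mm)

Layer 83 (z = 9.96): the cube is present — its section is the full 20.5×19.5 rectangle (area 399.75 mm²); the cube at (2.5, 2.5) is present — its section is the full 19×4 rectangle (area 76.00 mm²); Combining (union): the regions partially overlap — summed areas 475.75 mm² minus the doubly-counted overlap 72.00 mm² gives 403.75 mm² — area = 403.75 mm². So its area = 403.75 mm². Layer 195 (z = 23.4): the cube is not intersected at this z (z outside [0, 14.5]); the 19×4 cube at (2.5, 2.5) contributes its full rectangle (area 76.00 mm²); Taking the union: only the 19×4 cube at (2.5, 2.5) is present, so the union is just that shape — area = 76.00 mm². So its area = 76.00 mm². Layer 83 is larger (403.75 vs 76.00 mm²).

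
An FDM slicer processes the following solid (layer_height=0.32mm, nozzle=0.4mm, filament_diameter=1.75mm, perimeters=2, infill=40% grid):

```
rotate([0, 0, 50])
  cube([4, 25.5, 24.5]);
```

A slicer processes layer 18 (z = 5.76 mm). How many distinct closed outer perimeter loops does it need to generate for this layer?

At z = 5.76 mm: the cube (footprint 4×25.5) is included at this height; (rotated 50° about Z; rotation is an isometry so areas/perimeters/island counts are preserved). The result has 1 disconnected region.

1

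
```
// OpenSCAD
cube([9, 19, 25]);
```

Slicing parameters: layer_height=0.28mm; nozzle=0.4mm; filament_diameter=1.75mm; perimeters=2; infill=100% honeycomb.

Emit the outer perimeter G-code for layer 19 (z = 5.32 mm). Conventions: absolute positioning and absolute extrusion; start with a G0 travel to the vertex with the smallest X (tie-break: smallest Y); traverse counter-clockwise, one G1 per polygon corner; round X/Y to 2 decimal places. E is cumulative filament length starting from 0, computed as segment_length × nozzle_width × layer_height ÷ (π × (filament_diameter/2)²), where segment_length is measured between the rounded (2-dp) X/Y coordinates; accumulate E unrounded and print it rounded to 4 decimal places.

G0 X0.00 Y0.00 Z5.32
G1 X9.00 Y0.00 E0.4191
G1 X9.00 Y19.00 E1.3038
G1 X0.00 Y19.00 E1.7229
G1 X0.00 Y0.00 E2.6076

At z = 5.32 mm: the cube (footprint 9×19) is included at this height. The outline is a single polygon with 4 vertices. Extrusion per mm of travel: 0.4 × 0.28 / (π × 0.875²) = 0.046564. Accumulating E over each segment gives final E = 2.6076.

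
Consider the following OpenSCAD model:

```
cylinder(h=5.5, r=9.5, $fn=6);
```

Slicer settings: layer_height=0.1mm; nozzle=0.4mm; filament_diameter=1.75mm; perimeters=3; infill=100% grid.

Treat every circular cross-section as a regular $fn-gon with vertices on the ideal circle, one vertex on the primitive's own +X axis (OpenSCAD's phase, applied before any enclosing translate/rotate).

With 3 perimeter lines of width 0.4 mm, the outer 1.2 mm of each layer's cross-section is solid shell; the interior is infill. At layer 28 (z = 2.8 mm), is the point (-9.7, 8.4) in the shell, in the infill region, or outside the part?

At z = 2.8 mm: the r=9.5 cylinder contributes a regular 6-gon of circumradius 9.5. Overall, the cross-section is a single solid region. The nearest boundary edge runs (-4.75, 8.23)→(-9.50, 0.00); distance from the point to it = 4.37 mm. The point is not inside any of the regions above, so it lies outside the cross-section (4.37 mm from the nearest boundary).

outside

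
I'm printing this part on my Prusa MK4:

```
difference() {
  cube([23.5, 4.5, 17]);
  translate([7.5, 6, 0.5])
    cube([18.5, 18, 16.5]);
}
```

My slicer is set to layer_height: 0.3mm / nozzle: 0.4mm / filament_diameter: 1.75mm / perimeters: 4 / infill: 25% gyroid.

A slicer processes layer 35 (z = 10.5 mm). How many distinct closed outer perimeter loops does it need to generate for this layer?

1

At z = 10.5 mm: the cube (footprint 23.5×4.5) is included at this height; the 18.5×18 cube at (7.5, 6) contributes its full rectangle; Subtracting the remaining from the first: starting from the 23.5×4.5 cube, the 18.5×18 cube at (7.5, 6) misses the remaining region (no effect) — 1 connected region. The result has 1 disconnected region.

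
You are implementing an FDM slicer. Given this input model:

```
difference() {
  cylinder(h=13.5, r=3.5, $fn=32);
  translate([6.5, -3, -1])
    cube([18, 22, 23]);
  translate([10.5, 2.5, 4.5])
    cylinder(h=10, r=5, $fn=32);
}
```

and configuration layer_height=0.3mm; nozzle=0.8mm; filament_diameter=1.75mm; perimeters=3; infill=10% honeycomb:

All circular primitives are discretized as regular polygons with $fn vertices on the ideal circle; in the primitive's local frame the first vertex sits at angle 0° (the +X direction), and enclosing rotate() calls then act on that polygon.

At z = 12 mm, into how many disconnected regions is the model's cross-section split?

1

At z = 12 mm: the r=3.5 cylinder gives a regular 32-gon of circumradius 3.5 (constant along its height); the cube at (6.5, -3) (footprint 18×22) is included at this height; the r=5 cylinder at (10.5, 2.5) contributes a regular 32-gon of circumradius 5; Subtracting the remaining from the first: starting from the r=3.5 cylinder, the 18×22 cube at (6.5, -3) misses the remaining region (no effect); the r=5 cylinder at (10.5, 2.5) misses the remaining region (no effect) — 1 connected region. The result has 1 disconnected region.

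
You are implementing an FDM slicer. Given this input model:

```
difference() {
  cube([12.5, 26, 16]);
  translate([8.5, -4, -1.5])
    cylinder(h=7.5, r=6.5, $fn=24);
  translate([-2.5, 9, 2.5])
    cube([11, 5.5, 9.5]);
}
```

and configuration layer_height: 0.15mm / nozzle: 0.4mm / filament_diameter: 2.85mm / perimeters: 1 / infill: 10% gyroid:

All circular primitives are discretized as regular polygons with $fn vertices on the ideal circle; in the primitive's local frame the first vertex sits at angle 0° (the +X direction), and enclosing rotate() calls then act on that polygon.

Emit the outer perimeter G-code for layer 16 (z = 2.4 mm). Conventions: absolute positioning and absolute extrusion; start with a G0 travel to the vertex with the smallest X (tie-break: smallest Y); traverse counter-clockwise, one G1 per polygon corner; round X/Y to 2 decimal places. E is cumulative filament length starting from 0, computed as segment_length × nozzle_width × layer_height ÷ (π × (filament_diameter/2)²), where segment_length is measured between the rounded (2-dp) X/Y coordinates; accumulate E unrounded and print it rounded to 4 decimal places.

G0 X0.00 Y0.00 Z2.40
G1 X3.45 Y0.00 E0.0324
G1 X3.90 Y0.60 E0.0395
G1 X5.25 Y1.63 E0.0555
G1 X6.82 Y2.28 E0.0715
G1 X8.50 Y2.50 E0.0874
G1 X10.18 Y2.28 E0.1033
G1 X11.75 Y1.63 E0.1193
G1 X12.50 Y1.05 E0.1282
G1 X12.50 Y26.00 E0.3629
G1 X0.00 Y26.00 E0.4805
G1 X0.00 Y0.00 E0.7250

At z = 2.4 mm: the cube is present — its section is the full 12.5×26 rectangle; the r=6.5 cylinder at (8.5, -4) gives a regular 24-gon of circumradius 6.5 (constant along its height); the cube at (-2.5, 9) is not intersected at this z (z outside [2.5, 12]); Taking the first minus the rest: starting from the 12.5×26 cube, the r=6.5 cylinder at (8.5, -4) partially overlaps it — only the 16.81 mm² overlap (of its 131.22 mm²) is removed, clipping the outline — 1 connected region. The outline is a single polygon with 11 vertices. Extrusion per mm of travel: 0.4 × 0.15 / (π × 1.425²) = 0.009405. Accumulating E over each segment gives final E = 0.7250.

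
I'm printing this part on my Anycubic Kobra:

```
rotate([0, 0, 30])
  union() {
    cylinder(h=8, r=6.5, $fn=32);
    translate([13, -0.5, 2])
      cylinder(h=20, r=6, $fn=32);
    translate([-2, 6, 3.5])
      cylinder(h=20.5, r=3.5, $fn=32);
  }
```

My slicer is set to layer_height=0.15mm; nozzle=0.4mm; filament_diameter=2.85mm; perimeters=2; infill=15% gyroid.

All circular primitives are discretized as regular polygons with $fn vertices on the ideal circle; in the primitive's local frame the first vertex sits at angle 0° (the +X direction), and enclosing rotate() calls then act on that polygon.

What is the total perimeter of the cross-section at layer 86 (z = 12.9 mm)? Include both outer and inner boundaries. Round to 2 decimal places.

At z = 12.9 mm: the cylinder does not reach this height (z outside [0, 8]); the r=6 cylinder at (13, -0.5) contributes a regular 32-gon of circumradius 6 (perimeter = 2·32·6.000·sin(180°/32) = 37.64 mm); the r=3.5 cylinder at (-2, 6) gives a regular 32-gon of circumradius 3.5 (constant along its height) (perimeter = 2·32·3.500·sin(180°/32) = 21.96 mm); Merging all regions: the 2 present regions are separate (no shared area or edge), so areas and boundary lengths simply add and each stays a separate island — boundary = 59.59 mm; (rotated 30° about Z; rotation is an isometry so areas/perimeters/island counts are preserved). Overall, the cross-section has 2 separate islands. Total boundary length (outer) = 59.59 mm.

59.59 mm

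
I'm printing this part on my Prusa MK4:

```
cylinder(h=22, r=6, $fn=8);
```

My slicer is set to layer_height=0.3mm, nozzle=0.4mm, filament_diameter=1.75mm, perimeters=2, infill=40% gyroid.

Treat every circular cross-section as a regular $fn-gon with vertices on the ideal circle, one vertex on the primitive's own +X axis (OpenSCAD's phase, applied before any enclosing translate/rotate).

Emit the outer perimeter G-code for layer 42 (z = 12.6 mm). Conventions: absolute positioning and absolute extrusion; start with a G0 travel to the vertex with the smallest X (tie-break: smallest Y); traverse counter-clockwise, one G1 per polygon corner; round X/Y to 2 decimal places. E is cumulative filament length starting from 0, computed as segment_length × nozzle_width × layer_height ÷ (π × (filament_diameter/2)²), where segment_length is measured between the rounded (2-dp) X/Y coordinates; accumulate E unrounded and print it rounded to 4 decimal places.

G0 X-6.00 Y0.00 Z12.60
G1 X-4.24 Y-4.24 E0.2290
G1 X0.00 Y-6.00 E0.4581
G1 X4.24 Y-4.24 E0.6871
G1 X6.00 Y0.00 E0.9161
G1 X4.24 Y4.24 E1.1452
G1 X0.00 Y6.00 E1.3742
G1 X-4.24 Y4.24 E1.6032
G1 X-6.00 Y0.00 E1.8323

At z = 12.6 mm: the cylinder: section is a regular 8-gon, circumradius r=6. The outline is a single polygon with 8 vertices. Extrusion per mm of travel: 0.4 × 0.3 / (π × 0.875²) = 0.049890. Accumulating E over each segment gives final E = 1.8323.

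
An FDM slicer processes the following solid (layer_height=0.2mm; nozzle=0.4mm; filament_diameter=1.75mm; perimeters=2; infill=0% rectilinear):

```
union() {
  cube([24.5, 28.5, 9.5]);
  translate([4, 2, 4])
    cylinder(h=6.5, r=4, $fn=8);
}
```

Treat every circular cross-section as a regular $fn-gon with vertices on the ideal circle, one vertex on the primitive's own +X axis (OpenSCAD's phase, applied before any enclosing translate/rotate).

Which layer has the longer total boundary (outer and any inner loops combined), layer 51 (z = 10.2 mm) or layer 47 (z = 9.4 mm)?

layer 47 (z = 9.4 mm)

Layer 51 (z = 10.2): the cube does not reach this height (z outside [0, 9.5]); the r=4 cylinder at (4, 2) gives a regular 8-gon of circumradius 4 (constant along its height) (perimeter = 2·8·4.000·sin(180°/8) = 24.49 mm); Merging all regions: only the r=4 cylinder at (4, 2) is present, so the union is just that shape — boundary = 24.49 mm. So its perimeter = 24.49 mm. Layer 47 (z = 9.4): the cube (footprint 24.5×28.5) is included at this height (perimeter 106.00 mm); the r=4 cylinder at (4, 2) contributes a regular 8-gon of circumradius 4 (perimeter = 2·8·4.000·sin(180°/8) = 24.49 mm); Taking the union: the regions partially overlap (shared area 36.97 mm²), so the edge portions inside another operand are dropped and the merged outline is re-measured after clipping — boundary = 107.57 mm. So its perimeter = 107.57 mm. Layer 47 is larger (107.57 vs 24.49 mm).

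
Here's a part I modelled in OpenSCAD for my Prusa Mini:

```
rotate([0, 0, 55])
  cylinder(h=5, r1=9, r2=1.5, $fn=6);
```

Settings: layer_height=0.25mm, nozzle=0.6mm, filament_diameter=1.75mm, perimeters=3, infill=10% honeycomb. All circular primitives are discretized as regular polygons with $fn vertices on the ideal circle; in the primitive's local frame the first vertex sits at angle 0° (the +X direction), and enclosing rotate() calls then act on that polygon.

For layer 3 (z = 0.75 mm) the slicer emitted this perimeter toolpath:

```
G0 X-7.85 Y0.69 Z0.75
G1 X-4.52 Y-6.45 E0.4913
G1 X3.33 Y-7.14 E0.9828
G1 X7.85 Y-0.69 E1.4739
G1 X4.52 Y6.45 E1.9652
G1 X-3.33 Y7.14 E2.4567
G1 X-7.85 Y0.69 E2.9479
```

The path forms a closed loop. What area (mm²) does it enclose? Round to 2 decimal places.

161.25 mm²

Apply the shoelace formula to the sequence of (X, Y) vertices; enclosed area = 161.25 mm².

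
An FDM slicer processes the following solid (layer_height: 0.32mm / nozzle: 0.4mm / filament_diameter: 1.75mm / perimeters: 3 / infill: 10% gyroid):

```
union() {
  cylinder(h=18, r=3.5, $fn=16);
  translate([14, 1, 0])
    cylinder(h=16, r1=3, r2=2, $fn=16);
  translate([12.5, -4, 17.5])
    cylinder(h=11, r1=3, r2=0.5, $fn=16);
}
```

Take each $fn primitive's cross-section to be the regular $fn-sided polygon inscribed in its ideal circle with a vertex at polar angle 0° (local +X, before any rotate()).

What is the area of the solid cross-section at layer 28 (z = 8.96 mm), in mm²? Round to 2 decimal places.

At z = 8.96 mm: the r=3.5 cylinder gives a regular 16-gon of circumradius 3.5 (constant along its height) (area = (16/2)·3.500²·sin(360°/16) = 37.50 mm²); the cone at (14, 1) contributes a regular 16-gon of circumradius 2.440 (interpolated between r1=3 and r2=2 at t=0.560) (area = (16/2)·2.440²·sin(360°/16) = 18.23 mm²); the cone at (12.5, -4) is not intersected at this z (z outside [17.5, 28.5]); Merging all regions: the 2 present regions are separate (no shared area or edge), so areas and boundary lengths simply add and each stays a separate island — area = 55.73 mm². Overall, the cross-section has 2 separate islands. Net area = 55.73 mm².

55.73 mm²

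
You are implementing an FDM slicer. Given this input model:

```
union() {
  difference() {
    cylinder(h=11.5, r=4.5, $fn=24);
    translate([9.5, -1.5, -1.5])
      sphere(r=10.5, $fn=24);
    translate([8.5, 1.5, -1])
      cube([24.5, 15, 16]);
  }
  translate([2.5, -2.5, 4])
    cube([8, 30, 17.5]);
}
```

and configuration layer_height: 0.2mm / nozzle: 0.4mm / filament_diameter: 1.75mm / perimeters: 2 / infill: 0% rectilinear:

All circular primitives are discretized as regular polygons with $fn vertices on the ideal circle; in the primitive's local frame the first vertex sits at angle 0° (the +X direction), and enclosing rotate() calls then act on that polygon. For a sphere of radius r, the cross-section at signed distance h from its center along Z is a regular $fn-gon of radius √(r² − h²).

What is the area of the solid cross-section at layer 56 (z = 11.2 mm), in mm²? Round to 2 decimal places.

At z = 11.2 mm: the r=4.5 cylinder gives a regular 24-gon of circumradius 4.5 (constant along its height) (area = (24/2)·4.500²·sin(360°/24) = 62.89 mm²); the sphere at (9.5, -1.5) is not intersected at this z (|z−center|=12.700 > r=10.5); the cube at (8.5, 1.5) is present — its section is the full 24.5×15 rectangle (area 367.50 mm²); Subtracting the remaining from the first: starting from the r=4.5 cylinder (62.89 mm²), the 24.5×15 cube at (8.5, 1.5) misses the remaining region (no effect) — area = 62.89 mm²; the 8×30 cube at (2.5, -2.5) contributes its full rectangle (area 240.00 mm²); Taking the union: the regions partially overlap — summed areas 302.89 mm² minus the doubly-counted overlap 9.47 mm² gives 293.42 mm² — area = 293.42 mm². Overall, the cross-section is a single solid region. Net area = 293.42 mm².

293.42 mm²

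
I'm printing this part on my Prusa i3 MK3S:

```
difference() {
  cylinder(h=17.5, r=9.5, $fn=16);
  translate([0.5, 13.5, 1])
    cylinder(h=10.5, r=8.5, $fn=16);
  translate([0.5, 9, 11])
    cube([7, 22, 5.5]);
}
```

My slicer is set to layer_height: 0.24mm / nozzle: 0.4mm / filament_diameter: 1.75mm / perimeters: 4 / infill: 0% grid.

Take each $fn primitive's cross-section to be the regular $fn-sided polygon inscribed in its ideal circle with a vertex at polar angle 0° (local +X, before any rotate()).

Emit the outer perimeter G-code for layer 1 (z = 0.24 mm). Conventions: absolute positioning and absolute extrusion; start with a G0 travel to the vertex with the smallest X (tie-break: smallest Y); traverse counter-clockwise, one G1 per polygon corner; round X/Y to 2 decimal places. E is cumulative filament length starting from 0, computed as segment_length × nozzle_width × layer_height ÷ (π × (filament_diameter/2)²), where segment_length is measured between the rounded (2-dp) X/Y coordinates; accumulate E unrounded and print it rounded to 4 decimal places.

At z = 0.24 mm: the cylinder: section is a regular 16-gon, circumradius r=9.5; the cylinder at (0.5, 13.5) does not reach this height (z outside [1, 11.5]); the cube at (0.5, 9) does not reach this height (z outside [11, 16.5]); Subtracting the remaining from the first: none of the subtracted shapes is present at this height, so the r=9.5 cylinder is unchanged — 1 connected region. The outline is a single polygon with 16 vertices. Extrusion per mm of travel: 0.4 × 0.24 / (π × 0.875²) = 0.039912. Accumulating E over each segment gives final E = 2.3679.

G0 X-9.50 Y0.00 Z0.24
G1 X-8.78 Y-3.64 E0.1481
G1 X-6.72 Y-6.72 E0.2960
G1 X-3.64 Y-8.78 E0.4439
G1 X0.00 Y-9.50 E0.5920
G1 X3.64 Y-8.78 E0.7401
G1 X6.72 Y-6.72 E0.8880
G1 X8.78 Y-3.64 E1.0358
G1 X9.50 Y0.00 E1.1839
G1 X8.78 Y3.64 E1.3320
G1 X6.72 Y6.72 E1.4799
G1 X3.64 Y8.78 E1.6278
G1 X0.00 Y9.50 E1.7759
G1 X-3.64 Y8.78 E1.9240
G1 X-6.72 Y6.72 E2.0719
G1 X-8.78 Y3.64 E2.2198
G1 X-9.50 Y0.00 E2.3679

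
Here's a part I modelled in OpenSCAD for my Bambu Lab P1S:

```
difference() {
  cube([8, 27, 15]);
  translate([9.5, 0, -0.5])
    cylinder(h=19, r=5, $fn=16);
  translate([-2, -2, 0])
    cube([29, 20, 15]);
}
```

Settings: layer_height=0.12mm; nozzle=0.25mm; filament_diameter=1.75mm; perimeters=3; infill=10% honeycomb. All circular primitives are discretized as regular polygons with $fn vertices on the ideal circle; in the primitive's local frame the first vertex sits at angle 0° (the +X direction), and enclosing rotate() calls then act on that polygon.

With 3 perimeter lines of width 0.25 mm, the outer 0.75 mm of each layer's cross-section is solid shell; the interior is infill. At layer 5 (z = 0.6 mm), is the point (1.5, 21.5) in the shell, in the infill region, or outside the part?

At z = 0.6 mm: the 8×27 cube contributes its full rectangle; the r=5 cylinder at (9.5, 0) gives a regular 16-gon of circumradius 5 (constant along its height); the cube at (-2, -2) (footprint 29×20) is included at this height; Taking the first minus the rest: starting from the 8×27 cube, the r=5 cylinder at (9.5, 0) partially overlaps it — only the 11.86 mm² overlap (of its 76.54 mm²) is removed, clipping the outline; the 29×20 cube at (-2, -2) partially overlaps it — only the 132.14 mm² overlap (of its 580.00 mm²) is removed, clipping the outline — 1 connected region. Overall, the cross-section is a single solid region. The nearest boundary edge runs (0.00, 18.00)→(0.00, 27.00); distance from the point to it = 1.50 mm. The point is inside the cross-section and 1.50 mm from the nearest boundary — more than the 0.75 mm shell width (3 × 0.25), so it's in the infill interior.

infill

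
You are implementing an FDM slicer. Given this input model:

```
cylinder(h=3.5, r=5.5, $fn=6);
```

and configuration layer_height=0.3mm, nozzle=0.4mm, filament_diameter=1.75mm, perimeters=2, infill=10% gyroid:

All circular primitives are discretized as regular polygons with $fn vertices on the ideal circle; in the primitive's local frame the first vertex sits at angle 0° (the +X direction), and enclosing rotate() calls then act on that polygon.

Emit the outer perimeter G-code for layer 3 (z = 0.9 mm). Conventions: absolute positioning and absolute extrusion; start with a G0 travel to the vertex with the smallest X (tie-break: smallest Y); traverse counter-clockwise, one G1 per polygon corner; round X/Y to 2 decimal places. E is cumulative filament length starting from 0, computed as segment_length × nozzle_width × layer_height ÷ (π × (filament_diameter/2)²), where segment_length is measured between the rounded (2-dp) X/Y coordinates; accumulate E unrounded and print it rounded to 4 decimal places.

G0 X-5.50 Y0.00 Z0.90
G1 X-2.75 Y-4.76 E0.2743
G1 X2.75 Y-4.76 E0.5487
G1 X5.50 Y0.00 E0.8229
G1 X2.75 Y4.76 E1.0972
G1 X-2.75 Y4.76 E1.3716
G1 X-5.50 Y0.00 E1.6458

At z = 0.9 mm: the r=5.5 cylinder gives a regular 6-gon of circumradius 5.5 (constant along its height). The outline is a single polygon with 6 vertices. Extrusion per mm of travel: 0.4 × 0.3 / (π × 0.875²) = 0.049890. Accumulating E over each segment gives final E = 1.6458.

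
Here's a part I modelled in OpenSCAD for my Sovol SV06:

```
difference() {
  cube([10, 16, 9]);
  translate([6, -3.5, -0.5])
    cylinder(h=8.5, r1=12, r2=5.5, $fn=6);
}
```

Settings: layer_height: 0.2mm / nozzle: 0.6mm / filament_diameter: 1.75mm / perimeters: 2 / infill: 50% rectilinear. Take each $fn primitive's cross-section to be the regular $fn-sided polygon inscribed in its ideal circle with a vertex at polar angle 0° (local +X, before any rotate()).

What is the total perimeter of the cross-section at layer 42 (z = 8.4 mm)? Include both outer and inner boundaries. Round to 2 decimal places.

At z = 8.4 mm: the cube (footprint 10×16) is included at this height (perimeter 52.00 mm); the cone at (6, -3.5) does not reach this height (z outside [-0.5, 8]); After the difference (first − rest): none of the subtracted shapes is present at this height, so the 10×16 cube is unchanged — boundary = 52.00 mm. Overall, the cross-section is a single solid region. Total boundary length (outer) = 52.00 mm.

52.00 mm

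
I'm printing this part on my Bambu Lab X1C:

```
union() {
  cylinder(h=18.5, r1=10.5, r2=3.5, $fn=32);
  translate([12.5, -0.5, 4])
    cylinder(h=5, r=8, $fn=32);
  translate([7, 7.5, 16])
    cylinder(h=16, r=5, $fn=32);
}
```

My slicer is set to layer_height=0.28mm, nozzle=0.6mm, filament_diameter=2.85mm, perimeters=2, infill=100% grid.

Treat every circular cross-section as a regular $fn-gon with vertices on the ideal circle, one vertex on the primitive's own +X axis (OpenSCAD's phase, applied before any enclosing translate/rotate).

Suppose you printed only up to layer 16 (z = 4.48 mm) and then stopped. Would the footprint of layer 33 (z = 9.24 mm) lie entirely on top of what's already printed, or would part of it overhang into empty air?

Compare the two slices. At z = 4.48: the cone contributes a regular 32-gon of circumradius 8.805 (interpolated between r1=10.5 and r2=3.5 at t=0.242) (area = (32/2)·8.805²·sin(360°/32) = 241.99 mm²); the cylinder at (12.5, -0.5): section is a regular 32-gon, circumradius r=8 (area = (32/2)·8.000²·sin(360°/32) = 199.77 mm²); the cylinder at (7, 7.5) is absent (z outside [16, 32]); Merging all regions: the regions partially overlap — summed areas 441.76 mm² minus the doubly-counted overlap 32.34 mm² gives 409.43 mm² — area = 409.43 mm². At z = 9.24: the cone: at t=0.499 of its height the radius interpolates to r₁+(r₂−r₁)t = 7.004, giving a regular 32-gon of that circumradius (area = (32/2)·7.004²·sin(360°/32) = 153.12 mm²); the cylinder at (12.5, -0.5) is not intersected at this z (z outside [4, 9]); the cylinder at (7, 7.5) does not reach this height (z outside [16, 32]); Merging all regions: only the cone is present, so the union is just that shape — area = 153.12 mm². Checking containment: the cross-section at z = 9.24 is a subset of the cross-section at z = 4.48.

entirely on top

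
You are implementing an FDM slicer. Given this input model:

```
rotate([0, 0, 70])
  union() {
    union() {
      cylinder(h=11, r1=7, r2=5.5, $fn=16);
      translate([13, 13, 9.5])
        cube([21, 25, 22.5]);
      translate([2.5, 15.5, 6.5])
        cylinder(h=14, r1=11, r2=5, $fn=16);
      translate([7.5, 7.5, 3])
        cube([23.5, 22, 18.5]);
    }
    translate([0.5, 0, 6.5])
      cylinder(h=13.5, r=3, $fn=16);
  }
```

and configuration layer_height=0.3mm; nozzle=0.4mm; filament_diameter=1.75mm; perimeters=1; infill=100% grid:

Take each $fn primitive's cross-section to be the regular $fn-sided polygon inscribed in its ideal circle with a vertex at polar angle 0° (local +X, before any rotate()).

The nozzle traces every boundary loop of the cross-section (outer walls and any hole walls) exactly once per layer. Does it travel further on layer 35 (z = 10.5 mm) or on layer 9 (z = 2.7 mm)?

layer 35 (z = 10.5 mm)

Layer 35 (z = 10.5): the cone (r1=7→r2=5.5) has section circumradius 5.568 here — a regular 16-gon (perimeter = 2·16·5.568·sin(180°/16) = 34.76 mm); the cube at (13, 13) (footprint 21×25) is included at this height (perimeter 92.00 mm); the cone at (2.5, 15.5): at t=0.286 of its height the radius interpolates to r₁+(r₂−r₁)t = 9.286, giving a regular 16-gon of that circumradius (perimeter = 2·16·9.286·sin(180°/16) = 57.97 mm); the 23.5×22 cube at (7.5, 7.5) contributes its full rectangle (perimeter 91.00 mm); Combining (union): the regions partially overlap (shared area 342.08 mm²), so the edge portions inside another operand are dropped and the merged outline is re-measured after clipping — boundary = 173.25 mm; the r=3 cylinder at (0.5, 0) contributes a regular 16-gon of circumradius 3 (perimeter = 2·16·3.000·sin(180°/16) = 18.73 mm); Combining (union): the r=3 cylinder at (0.5, 0) lies entirely inside that combined region, so the union is just that combined region — boundary = 173.25 mm; (whole slice rotated 70° about Z — lengths, areas and connectivity unchanged). So its perimeter = 173.25 mm. Layer 9 (z = 2.7): the cone: at t=0.245 of its height the radius interpolates to r₁+(r₂−r₁)t = 6.632, giving a regular 16-gon of that circumradius (perimeter = 2·16·6.632·sin(180°/16) = 41.40 mm); the cube at (13, 13) does not reach this height (z outside [9.5, 32]); the cone at (2.5, 15.5) is not intersected at this z (z outside [6.5, 20.5]); the cube at (7.5, 7.5) does not reach this height (z outside [3, 21.5]); Taking the union: only the cone is present, so the union is just that shape — boundary = 41.40 mm; the cylinder at (0.5, 0) does not reach this height (z outside [6.5, 20]); Combining (union): only that combined region is present, so the union is just that shape — boundary = 41.40 mm; (whole slice rotated 70° about Z — lengths, areas and connectivity unchanged). So its perimeter = 41.40 mm. Layer 35 is larger (173.25 vs 41.40 mm).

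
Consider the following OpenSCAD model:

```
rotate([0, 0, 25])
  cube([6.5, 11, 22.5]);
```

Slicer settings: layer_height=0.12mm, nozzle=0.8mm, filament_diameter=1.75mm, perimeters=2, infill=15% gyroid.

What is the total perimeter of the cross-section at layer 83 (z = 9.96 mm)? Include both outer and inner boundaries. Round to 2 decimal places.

At z = 9.96 mm: the cube is present — its section is the full 6.5×11 rectangle (perimeter 35.00 mm); (rotated 25° about Z; rotation is an isometry so areas/perimeters/island counts are preserved). Overall, the cross-section is a single solid region. Total boundary length (outer) = 35.00 mm.

35.00 mm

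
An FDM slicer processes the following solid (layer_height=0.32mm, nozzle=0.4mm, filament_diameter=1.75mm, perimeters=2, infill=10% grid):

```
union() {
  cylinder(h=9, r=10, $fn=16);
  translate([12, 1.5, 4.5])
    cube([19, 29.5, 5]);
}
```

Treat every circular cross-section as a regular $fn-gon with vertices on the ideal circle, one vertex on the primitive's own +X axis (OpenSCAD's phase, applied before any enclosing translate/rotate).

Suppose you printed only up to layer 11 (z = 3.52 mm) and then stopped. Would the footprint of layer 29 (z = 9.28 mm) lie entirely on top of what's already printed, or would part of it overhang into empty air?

part overhangs

Compare the two slices. At z = 3.52: the r=10 cylinder contributes a regular 16-gon of circumradius 10 (area = (16/2)·10.000²·sin(360°/16) = 306.15 mm²); the cube at (12, 1.5) is absent (z outside [4.5, 9.5]); Combining (union): only the r=10 cylinder is present, so the union is just that shape — area = 306.15 mm². At z = 9.28: the cylinder is not intersected at this z (z outside [0, 9]); the 19×29.5 cube at (12, 1.5) contributes its full rectangle (area 560.50 mm²); Combining (union): only the 19×29.5 cube at (12, 1.5) is present, so the union is just that shape — area = 560.50 mm². Checking containment: at z = 9.28 the cross-section extends beyond the z = 3.52 cross-section by about 560.50 mm².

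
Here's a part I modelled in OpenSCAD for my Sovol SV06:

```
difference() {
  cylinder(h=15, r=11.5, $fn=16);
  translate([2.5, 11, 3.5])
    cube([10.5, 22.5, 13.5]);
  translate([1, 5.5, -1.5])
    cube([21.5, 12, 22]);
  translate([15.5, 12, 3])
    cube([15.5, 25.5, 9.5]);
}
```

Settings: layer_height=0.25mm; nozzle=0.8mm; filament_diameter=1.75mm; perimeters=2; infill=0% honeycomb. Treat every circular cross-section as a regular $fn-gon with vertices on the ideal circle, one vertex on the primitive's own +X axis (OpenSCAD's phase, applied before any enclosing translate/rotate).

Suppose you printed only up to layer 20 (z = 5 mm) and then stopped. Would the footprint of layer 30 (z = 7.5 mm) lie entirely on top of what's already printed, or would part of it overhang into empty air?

entirely on top

Compare the two slices. At z = 5: the r=11.5 cylinder gives a regular 16-gon of circumradius 11.5 (constant along its height) (area = (16/2)·11.500²·sin(360°/16) = 404.88 mm²); the 10.5×22.5 cube at (2.5, 11) contributes its full rectangle (area 236.25 mm²); the 21.5×12 cube at (1, 5.5) contributes its full rectangle (area 258.00 mm²); the 15.5×25.5 cube at (15.5, 12) contributes its full rectangle (area 395.25 mm²); Subtracting the remaining from the first: starting from the r=11.5 cylinder (404.88 mm²), the 10.5×22.5 cube at (2.5, 11) partially overlaps it — only the 0.00 mm² overlap (of its 236.25 mm²) is removed, clipping the outline; the 21.5×12 cube at (1, 5.5) partially overlaps it — only the 35.36 mm² overlap (of its 258.00 mm²) is removed, clipping the outline; the 15.5×25.5 cube at (15.5, 12) misses the remaining region (no effect) — area = 369.52 mm². At z = 7.5: the cylinder: section is a regular 16-gon, circumradius r=11.5 (area = (16/2)·11.500²·sin(360°/16) = 404.88 mm²); the cube at (2.5, 11) is present — its section is the full 10.5×22.5 rectangle (area 236.25 mm²); the 21.5×12 cube at (1, 5.5) contributes its full rectangle (area 258.00 mm²); the cube at (15.5, 12) is present — its section is the full 15.5×25.5 rectangle (area 395.25 mm²); Taking the first minus the rest: starting from the r=11.5 cylinder (404.88 mm²), the 10.5×22.5 cube at (2.5, 11) partially overlaps it — only the 0.00 mm² overlap (of its 236.25 mm²) is removed, clipping the outline; the 21.5×12 cube at (1, 5.5) partially overlaps it — only the 35.36 mm² overlap (of its 258.00 mm²) is removed, clipping the outline; the 15.5×25.5 cube at (15.5, 12) misses the remaining region (no effect) — area = 369.52 mm². Checking containment: the cross-section at z = 7.5 is a subset of the cross-section at z = 5.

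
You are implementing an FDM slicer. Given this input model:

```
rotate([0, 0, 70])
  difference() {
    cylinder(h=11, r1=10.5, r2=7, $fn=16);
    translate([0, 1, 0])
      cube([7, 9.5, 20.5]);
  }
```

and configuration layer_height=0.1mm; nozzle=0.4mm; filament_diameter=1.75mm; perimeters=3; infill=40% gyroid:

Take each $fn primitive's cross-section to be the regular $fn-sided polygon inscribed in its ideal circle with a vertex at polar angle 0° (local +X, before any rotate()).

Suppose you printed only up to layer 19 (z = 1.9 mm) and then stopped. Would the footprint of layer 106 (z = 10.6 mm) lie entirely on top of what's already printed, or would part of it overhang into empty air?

Compare the two slices. At z = 1.9: the cone: at t=0.173 of its height the radius interpolates to r₁+(r₂−r₁)t = 9.895, giving a regular 16-gon of that circumradius (area = (16/2)·9.895²·sin(360°/16) = 299.78 mm²); the 7×9.5 cube at (0, 1) contributes its full rectangle (area 66.50 mm²); Subtracting the remaining from the first: starting from the cone (299.78 mm²), the 7×9.5 cube at (0, 1) partially overlaps it — only the 54.97 mm² overlap (of its 66.50 mm²) is removed, clipping the outline — area = 244.81 mm²; (whole slice rotated 70° about Z — lengths, areas and connectivity unchanged). At z = 10.6: the cone (r1=10.5→r2=7) has section circumradius 7.127 here — a regular 16-gon (area = (16/2)·7.127²·sin(360°/16) = 155.52 mm²); the 7×9.5 cube at (0, 1) contributes its full rectangle (area 66.50 mm²); After the difference (first − rest): starting from the cone (155.52 mm²), the 7×9.5 cube at (0, 1) partially overlaps it — only the 31.85 mm² overlap (of its 66.50 mm²) is removed, clipping the outline — area = 123.67 mm²; (whole slice rotated 70° about Z — lengths, areas and connectivity unchanged). Checking containment: the cross-section at z = 10.6 is a subset of the cross-section at z = 1.9.

entirely on top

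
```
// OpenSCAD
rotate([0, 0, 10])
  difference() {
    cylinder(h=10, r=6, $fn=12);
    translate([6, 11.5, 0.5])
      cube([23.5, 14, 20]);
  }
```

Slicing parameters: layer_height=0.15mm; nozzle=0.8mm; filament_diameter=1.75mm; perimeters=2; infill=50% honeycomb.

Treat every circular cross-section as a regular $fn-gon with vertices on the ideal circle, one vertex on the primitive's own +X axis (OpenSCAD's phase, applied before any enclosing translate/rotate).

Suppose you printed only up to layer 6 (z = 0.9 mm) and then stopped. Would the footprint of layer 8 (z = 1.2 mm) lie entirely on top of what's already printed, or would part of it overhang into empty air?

Compare the two slices. At z = 0.9: the r=6 cylinder gives a regular 12-gon of circumradius 6 (constant along its height) (area = (12/2)·6.000²·sin(360°/12) = 108.00 mm²); the 23.5×14 cube at (6, 11.5) contributes its full rectangle (area 329.00 mm²); After the difference (first − rest): starting from the r=6 cylinder (108.00 mm²), the 23.5×14 cube at (6, 11.5) misses the remaining region (no effect) — area = 108.00 mm²; (whole slice rotated 10° about Z — lengths, areas and connectivity unchanged). At z = 1.2: the r=6 cylinder contributes a regular 12-gon of circumradius 6 (area = (12/2)·6.000²·sin(360°/12) = 108.00 mm²); the cube at (6, 11.5) (footprint 23.5×14) is included at this height (area 329.00 mm²); Subtracting the remaining from the first: starting from the r=6 cylinder (108.00 mm²), the 23.5×14 cube at (6, 11.5) misses the remaining region (no effect) — area = 108.00 mm²; (rotated 10° about Z; rotation is an isometry so areas/perimeters/island counts are preserved). Checking containment: the cross-section at z = 1.2 is a subset of the cross-section at z = 0.9.

entirely on top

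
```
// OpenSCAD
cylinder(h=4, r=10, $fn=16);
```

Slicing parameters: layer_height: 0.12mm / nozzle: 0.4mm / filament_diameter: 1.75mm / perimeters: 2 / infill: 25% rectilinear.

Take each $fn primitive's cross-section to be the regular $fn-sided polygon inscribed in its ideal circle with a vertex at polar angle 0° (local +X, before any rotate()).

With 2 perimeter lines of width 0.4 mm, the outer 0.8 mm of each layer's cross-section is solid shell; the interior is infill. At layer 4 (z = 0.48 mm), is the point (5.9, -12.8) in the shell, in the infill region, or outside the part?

At z = 0.48 mm: the r=10 cylinder contributes a regular 16-gon of circumradius 10. Overall, the cross-section is a single solid region. The nearest boundary edge runs (-0.00, -10.00)→(3.83, -9.24); distance from the point to it = 4.12 mm. The point is not inside any of the regions above, so it lies outside the cross-section (4.12 mm from the nearest boundary).

outside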